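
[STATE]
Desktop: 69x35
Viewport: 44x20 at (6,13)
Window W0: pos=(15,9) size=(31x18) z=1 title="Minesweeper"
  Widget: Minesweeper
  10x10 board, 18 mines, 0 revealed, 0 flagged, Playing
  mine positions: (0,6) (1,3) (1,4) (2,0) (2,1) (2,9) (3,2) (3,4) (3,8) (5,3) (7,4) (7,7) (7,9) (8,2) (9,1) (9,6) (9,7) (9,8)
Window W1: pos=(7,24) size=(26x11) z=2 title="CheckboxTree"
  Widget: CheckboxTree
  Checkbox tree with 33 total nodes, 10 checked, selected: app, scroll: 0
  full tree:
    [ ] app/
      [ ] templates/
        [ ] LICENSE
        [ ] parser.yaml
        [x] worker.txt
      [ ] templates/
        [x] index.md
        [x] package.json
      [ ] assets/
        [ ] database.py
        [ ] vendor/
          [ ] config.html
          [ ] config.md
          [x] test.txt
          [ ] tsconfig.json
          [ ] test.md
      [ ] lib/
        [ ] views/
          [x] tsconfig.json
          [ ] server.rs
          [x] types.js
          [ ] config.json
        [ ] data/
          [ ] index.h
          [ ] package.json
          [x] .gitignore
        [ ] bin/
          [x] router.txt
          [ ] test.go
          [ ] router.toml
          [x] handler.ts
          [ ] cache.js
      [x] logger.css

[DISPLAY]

         ┃■■■■■■■■■■                   ┃    
         ┃■■■■■■■■■■                   ┃    
         ┃■■■■■■■■■■                   ┃    
         ┃■■■■■■■■■■                   ┃    
         ┃■■■■■■■■■■                   ┃    
         ┃■■■■■■■■■■                   ┃    
         ┃■■■■■■■■■■                   ┃    
         ┃■■■■■■■■■■                   ┃    
         ┃■■■■■■■■■■                   ┃    
         ┃                             ┃    
         ┃                             ┃    
 ┏━━━━━━━━━━━━━━━━━━━━━━━━┓            ┃    
 ┃ CheckboxTree           ┃            ┃    
 ┠────────────────────────┨━━━━━━━━━━━━┛    
 ┃>[-] app/               ┃                 
 ┃   [-] templates/       ┃                 
 ┃     [ ] LICENSE        ┃                 
 ┃     [ ] parser.yaml    ┃                 
 ┃     [x] worker.txt     ┃                 
 ┃   [x] templates/       ┃                 


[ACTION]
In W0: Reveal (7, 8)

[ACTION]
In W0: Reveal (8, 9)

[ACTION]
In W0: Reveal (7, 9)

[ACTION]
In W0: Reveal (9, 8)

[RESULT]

         ┃■■■✹✹■■■■■                   ┃    
         ┃✹✹■■■■■■■✹                   ┃    
         ┃■■✹■✹■■■✹■                   ┃    
         ┃■■■■■■■■■■                   ┃    
         ┃■■■✹■■■■■■                   ┃    
         ┃■■■■■■■■■■                   ┃    
         ┃■■■■✹■■✹2✹                   ┃    
         ┃■■✹■■■■■■2                   ┃    
         ┃■✹■■■■✹✹✹■                   ┃    
         ┃                             ┃    
         ┃                             ┃    
 ┏━━━━━━━━━━━━━━━━━━━━━━━━┓            ┃    
 ┃ CheckboxTree           ┃            ┃    
 ┠────────────────────────┨━━━━━━━━━━━━┛    
 ┃>[-] app/               ┃                 
 ┃   [-] templates/       ┃                 
 ┃     [ ] LICENSE        ┃                 
 ┃     [ ] parser.yaml    ┃                 
 ┃     [x] worker.txt     ┃                 
 ┃   [x] templates/       ┃                 


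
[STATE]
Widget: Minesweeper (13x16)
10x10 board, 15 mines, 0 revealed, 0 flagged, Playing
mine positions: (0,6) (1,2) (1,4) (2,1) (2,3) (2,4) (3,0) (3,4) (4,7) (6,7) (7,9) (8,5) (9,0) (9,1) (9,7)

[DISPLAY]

■■■■■■■■■■   
■■■■■■■■■■   
■■■■■■■■■■   
■■■■■■■■■■   
■■■■■■■■■■   
■■■■■■■■■■   
■■■■■■■■■■   
■■■■■■■■■■   
■■■■■■■■■■   
■■■■■■■■■■   
             
             
             
             
             
             


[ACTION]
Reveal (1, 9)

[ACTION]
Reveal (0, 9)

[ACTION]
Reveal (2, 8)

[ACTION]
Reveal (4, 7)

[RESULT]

■■■■■■✹1     
■■✹■✹311     
■✹■✹✹3       
✹■■■✹2111    
■■■■■■■✹1    
■■■■■■■■2    
■■■■■■■✹21   
■■■■■■■■■✹   
■■■■■✹■■■■   
✹✹■■■■■✹■■   
             
             
             
             
             
             


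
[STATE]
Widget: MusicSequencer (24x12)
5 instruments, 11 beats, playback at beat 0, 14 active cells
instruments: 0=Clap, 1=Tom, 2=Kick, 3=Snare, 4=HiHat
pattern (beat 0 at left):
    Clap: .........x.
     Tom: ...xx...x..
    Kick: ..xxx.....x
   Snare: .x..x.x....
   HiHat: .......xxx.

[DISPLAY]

      ▼1234567890       
  Clap·········█·       
   Tom···██···█··       
  Kick··███·····█       
 Snare·█··█·█····       
 HiHat·······███·       
                        
                        
                        
                        
                        
                        


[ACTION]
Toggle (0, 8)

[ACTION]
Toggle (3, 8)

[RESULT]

      ▼1234567890       
  Clap········██·       
   Tom···██···█··       
  Kick··███·····█       
 Snare·█··█·█·█··       
 HiHat·······███·       
                        
                        
                        
                        
                        
                        


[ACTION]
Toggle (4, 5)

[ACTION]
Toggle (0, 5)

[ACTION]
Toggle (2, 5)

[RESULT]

      ▼1234567890       
  Clap·····█··██·       
   Tom···██···█··       
  Kick··████····█       
 Snare·█··█·█·█··       
 HiHat·····█·███·       
                        
                        
                        
                        
                        
                        


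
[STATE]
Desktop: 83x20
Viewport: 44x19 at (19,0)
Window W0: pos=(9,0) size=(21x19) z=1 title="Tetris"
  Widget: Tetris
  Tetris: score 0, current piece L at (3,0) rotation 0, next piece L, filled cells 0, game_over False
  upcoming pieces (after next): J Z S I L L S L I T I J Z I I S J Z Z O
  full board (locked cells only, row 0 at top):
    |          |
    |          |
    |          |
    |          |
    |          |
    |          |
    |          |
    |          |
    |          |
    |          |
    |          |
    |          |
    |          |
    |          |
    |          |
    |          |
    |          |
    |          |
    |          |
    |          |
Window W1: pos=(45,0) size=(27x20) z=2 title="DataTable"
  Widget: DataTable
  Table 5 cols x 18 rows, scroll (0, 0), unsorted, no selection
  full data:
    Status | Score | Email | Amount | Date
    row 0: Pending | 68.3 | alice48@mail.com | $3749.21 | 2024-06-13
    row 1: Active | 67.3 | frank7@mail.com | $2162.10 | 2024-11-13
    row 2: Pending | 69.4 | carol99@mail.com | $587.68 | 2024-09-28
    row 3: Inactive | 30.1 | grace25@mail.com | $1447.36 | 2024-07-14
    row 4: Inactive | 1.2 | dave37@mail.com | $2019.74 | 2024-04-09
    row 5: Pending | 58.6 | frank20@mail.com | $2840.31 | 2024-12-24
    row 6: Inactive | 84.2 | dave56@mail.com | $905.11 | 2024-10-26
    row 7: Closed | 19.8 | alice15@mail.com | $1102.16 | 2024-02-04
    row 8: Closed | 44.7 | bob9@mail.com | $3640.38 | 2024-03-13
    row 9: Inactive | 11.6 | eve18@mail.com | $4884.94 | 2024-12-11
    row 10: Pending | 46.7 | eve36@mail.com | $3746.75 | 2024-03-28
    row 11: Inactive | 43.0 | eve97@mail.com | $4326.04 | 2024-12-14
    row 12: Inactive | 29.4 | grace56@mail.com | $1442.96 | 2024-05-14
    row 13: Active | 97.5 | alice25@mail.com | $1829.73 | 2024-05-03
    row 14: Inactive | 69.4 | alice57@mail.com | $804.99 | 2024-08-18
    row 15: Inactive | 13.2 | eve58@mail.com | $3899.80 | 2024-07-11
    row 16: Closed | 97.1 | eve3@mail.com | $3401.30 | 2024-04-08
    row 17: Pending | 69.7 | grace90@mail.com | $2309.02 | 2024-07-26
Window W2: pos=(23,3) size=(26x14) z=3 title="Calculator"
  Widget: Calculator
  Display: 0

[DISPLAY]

━━━━━━━━━━┓               ┏━━━━━━━━━━━━━━━━━
          ┃               ┃ DataTable       
──────────┨               ┠─────────────────
 │Ne┏━━━━━━━━━━━━━━━━━━━━━━━━┓tus  │Score│Em
 │  ┃ Calculator             ┃─────┼─────┼──
 │▒▒┠────────────────────────┨ding │68.3 │al
 │  ┃                       0┃ive  │67.3 │fr
 │  ┃┌───┬───┬───┬───┐       ┃ding │69.4 │ca
 │  ┃│ 7 │ 8 │ 9 │ ÷ │       ┃ctive│30.1 │gr
 │Sc┃├───┼───┼───┼───┤       ┃ctive│1.2  │da
 │0 ┃│ 4 │ 5 │ 6 │ × │       ┃ding │58.6 │fr
 │  ┃├───┼───┼───┼───┤       ┃ctive│84.2 │da
 │  ┃│ 1 │ 2 │ 3 │ - │       ┃sed  │19.8 │al
 │  ┃├───┼───┼───┼───┤       ┃sed  │44.7 │bo
 │  ┃│ 0 │ . │ = │ + │       ┃ctive│11.6 │ev
 │  ┃└───┴───┴───┴───┘       ┃ding │46.7 │ev
 │  ┗━━━━━━━━━━━━━━━━━━━━━━━━┛ctive│43.0 │ev
 │        ┃               ┃Inactive│29.4 │gr
━━━━━━━━━━┛               ┃Active  │97.5 │al


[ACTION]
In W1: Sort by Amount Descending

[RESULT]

━━━━━━━━━━┓               ┏━━━━━━━━━━━━━━━━━
          ┃               ┃ DataTable       
──────────┨               ┠─────────────────
 │Ne┏━━━━━━━━━━━━━━━━━━━━━━━━┓tus  │Score│Em
 │  ┃ Calculator             ┃─────┼─────┼──
 │▒▒┠────────────────────────┨ctive│11.6 │ev
 │  ┃                       0┃ctive│43.0 │ev
 │  ┃┌───┬───┬───┬───┐       ┃ctive│13.2 │ev
 │  ┃│ 7 │ 8 │ 9 │ ÷ │       ┃ding │68.3 │al
 │Sc┃├───┼───┼───┼───┤       ┃ding │46.7 │ev
 │0 ┃│ 4 │ 5 │ 6 │ × │       ┃sed  │44.7 │bo
 │  ┃├───┼───┼───┼───┤       ┃sed  │97.1 │ev
 │  ┃│ 1 │ 2 │ 3 │ - │       ┃ding │58.6 │fr
 │  ┃├───┼───┼───┼───┤       ┃ding │69.7 │gr
 │  ┃│ 0 │ . │ = │ + │       ┃ive  │67.3 │fr
 │  ┃└───┴───┴───┴───┘       ┃ctive│1.2  │da
 │  ┗━━━━━━━━━━━━━━━━━━━━━━━━┛ive  │97.5 │al
 │        ┃               ┃Inactive│30.1 │gr
━━━━━━━━━━┛               ┃Inactive│29.4 │gr


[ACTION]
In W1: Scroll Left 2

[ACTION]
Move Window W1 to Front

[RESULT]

━━━━━━━━━━┓               ┏━━━━━━━━━━━━━━━━━
          ┃               ┃ DataTable       
──────────┨               ┠─────────────────
 │Ne┏━━━━━━━━━━━━━━━━━━━━━┃Status  │Score│Em
 │  ┃ Calculator          ┃────────┼─────┼──
 │▒▒┠─────────────────────┃Inactive│11.6 │ev
 │  ┃                     ┃Inactive│43.0 │ev
 │  ┃┌───┬───┬───┬───┐    ┃Inactive│13.2 │ev
 │  ┃│ 7 │ 8 │ 9 │ ÷ │    ┃Pending │68.3 │al
 │Sc┃├───┼───┼───┼───┤    ┃Pending │46.7 │ev
 │0 ┃│ 4 │ 5 │ 6 │ × │    ┃Closed  │44.7 │bo
 │  ┃├───┼───┼───┼───┤    ┃Closed  │97.1 │ev
 │  ┃│ 1 │ 2 │ 3 │ - │    ┃Pending │58.6 │fr
 │  ┃├───┼───┼───┼───┤    ┃Pending │69.7 │gr
 │  ┃│ 0 │ . │ = │ + │    ┃Active  │67.3 │fr
 │  ┃└───┴───┴───┴───┘    ┃Inactive│1.2  │da
 │  ┗━━━━━━━━━━━━━━━━━━━━━┃Active  │97.5 │al
 │        ┃               ┃Inactive│30.1 │gr
━━━━━━━━━━┛               ┃Inactive│29.4 │gr


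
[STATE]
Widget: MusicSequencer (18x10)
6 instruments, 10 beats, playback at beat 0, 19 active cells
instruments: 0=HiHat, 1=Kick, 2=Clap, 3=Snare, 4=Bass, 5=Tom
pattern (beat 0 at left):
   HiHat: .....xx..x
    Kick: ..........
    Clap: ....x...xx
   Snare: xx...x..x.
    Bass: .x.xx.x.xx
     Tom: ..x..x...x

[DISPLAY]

      ▼123456789  
 HiHat·····██··█  
  Kick··········  
  Clap····█···██  
 Snare██···█··█·  
  Bass·█·██·█·██  
   Tom··█··█···█  
                  
                  
                  


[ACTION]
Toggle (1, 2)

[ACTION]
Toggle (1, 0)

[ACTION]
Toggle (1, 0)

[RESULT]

      ▼123456789  
 HiHat·····██··█  
  Kick··█·······  
  Clap····█···██  
 Snare██···█··█·  
  Bass·█·██·█·██  
   Tom··█··█···█  
                  
                  
                  


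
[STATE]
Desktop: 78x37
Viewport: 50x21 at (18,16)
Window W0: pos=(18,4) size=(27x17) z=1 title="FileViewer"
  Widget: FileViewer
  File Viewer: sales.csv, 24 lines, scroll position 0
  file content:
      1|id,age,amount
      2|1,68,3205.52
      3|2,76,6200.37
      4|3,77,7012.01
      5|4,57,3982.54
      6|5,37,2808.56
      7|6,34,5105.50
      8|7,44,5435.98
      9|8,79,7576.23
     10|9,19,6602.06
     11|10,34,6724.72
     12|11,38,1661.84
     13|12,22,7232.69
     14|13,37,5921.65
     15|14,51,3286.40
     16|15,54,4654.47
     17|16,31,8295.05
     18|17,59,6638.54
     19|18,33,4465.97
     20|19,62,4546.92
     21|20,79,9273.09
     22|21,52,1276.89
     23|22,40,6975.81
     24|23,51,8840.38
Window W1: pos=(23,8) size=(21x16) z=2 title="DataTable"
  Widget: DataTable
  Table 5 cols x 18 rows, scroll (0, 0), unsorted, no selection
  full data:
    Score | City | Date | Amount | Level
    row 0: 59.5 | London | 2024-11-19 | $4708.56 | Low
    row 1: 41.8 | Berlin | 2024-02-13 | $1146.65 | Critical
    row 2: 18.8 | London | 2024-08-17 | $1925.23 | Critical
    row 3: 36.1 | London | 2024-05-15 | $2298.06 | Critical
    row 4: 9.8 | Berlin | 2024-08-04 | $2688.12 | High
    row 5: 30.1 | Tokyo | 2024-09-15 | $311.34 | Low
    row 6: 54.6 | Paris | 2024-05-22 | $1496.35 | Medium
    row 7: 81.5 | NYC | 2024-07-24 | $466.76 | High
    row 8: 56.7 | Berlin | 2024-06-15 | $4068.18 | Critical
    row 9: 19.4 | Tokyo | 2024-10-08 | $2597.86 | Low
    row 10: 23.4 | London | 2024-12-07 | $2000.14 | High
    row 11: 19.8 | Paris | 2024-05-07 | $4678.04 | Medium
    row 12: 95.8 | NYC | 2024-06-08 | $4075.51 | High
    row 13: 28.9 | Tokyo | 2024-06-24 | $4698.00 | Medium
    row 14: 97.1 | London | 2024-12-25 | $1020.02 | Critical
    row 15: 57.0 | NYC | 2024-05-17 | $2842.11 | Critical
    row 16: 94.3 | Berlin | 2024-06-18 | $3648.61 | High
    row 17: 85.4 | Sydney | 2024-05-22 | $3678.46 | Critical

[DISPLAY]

┃9,19┃36.1 │London│2024-0┃┃                       
┃10,3┃9.8  │Berlin│2024-0┃┃                       
┃11,3┃30.1 │Tokyo │2024-0┃┃                       
┃12,2┃54.6 │Paris │2024-0┃┃                       
┗━━━━┃81.5 │NYC   │2024-0┃┛                       
     ┃56.7 │Berlin│2024-0┃                        
     ┃19.4 │Tokyo │2024-1┃                        
     ┗━━━━━━━━━━━━━━━━━━━┛                        
                                                  
                                                  
                                                  
                                                  
                                                  
                                                  
                                                  
                                                  
                                                  
                                                  
                                                  
                                                  
                                                  


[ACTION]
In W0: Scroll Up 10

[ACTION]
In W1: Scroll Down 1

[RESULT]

┃9,19┃9.8  │Berlin│2024-0┃┃                       
┃10,3┃30.1 │Tokyo │2024-0┃┃                       
┃11,3┃54.6 │Paris │2024-0┃┃                       
┃12,2┃81.5 │NYC   │2024-0┃┃                       
┗━━━━┃56.7 │Berlin│2024-0┃┛                       
     ┃19.4 │Tokyo │2024-1┃                        
     ┃23.4 │London│2024-1┃                        
     ┗━━━━━━━━━━━━━━━━━━━┛                        
                                                  
                                                  
                                                  
                                                  
                                                  
                                                  
                                                  
                                                  
                                                  
                                                  
                                                  
                                                  
                                                  


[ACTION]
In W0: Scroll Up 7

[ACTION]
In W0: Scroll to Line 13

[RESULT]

┃20,7┃9.8  │Berlin│2024-0┃┃                       
┃21,5┃30.1 │Tokyo │2024-0┃┃                       
┃22,4┃54.6 │Paris │2024-0┃┃                       
┃23,5┃81.5 │NYC   │2024-0┃┃                       
┗━━━━┃56.7 │Berlin│2024-0┃┛                       
     ┃19.4 │Tokyo │2024-1┃                        
     ┃23.4 │London│2024-1┃                        
     ┗━━━━━━━━━━━━━━━━━━━┛                        
                                                  
                                                  
                                                  
                                                  
                                                  
                                                  
                                                  
                                                  
                                                  
                                                  
                                                  
                                                  
                                                  


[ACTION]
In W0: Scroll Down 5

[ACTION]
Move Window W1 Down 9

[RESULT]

┃20,79,9273.09           ░┃                       
┃21,5┏━━━━━━━━━━━━━━━━━━━┓┃                       
┃22,4┃ DataTable         ┃┃                       
┃23,5┠───────────────────┨┃                       
┗━━━━┃Score│City  │Date  ┃┛                       
     ┃─────┼──────┼──────┃                        
     ┃41.8 │Berlin│2024-0┃                        
     ┃18.8 │London│2024-0┃                        
     ┃36.1 │London│2024-0┃                        
     ┃9.8  │Berlin│2024-0┃                        
     ┃30.1 │Tokyo │2024-0┃                        
     ┃54.6 │Paris │2024-0┃                        
     ┃81.5 │NYC   │2024-0┃                        
     ┃56.7 │Berlin│2024-0┃                        
     ┃19.4 │Tokyo │2024-1┃                        
     ┃23.4 │London│2024-1┃                        
     ┗━━━━━━━━━━━━━━━━━━━┛                        
                                                  
                                                  
                                                  
                                                  


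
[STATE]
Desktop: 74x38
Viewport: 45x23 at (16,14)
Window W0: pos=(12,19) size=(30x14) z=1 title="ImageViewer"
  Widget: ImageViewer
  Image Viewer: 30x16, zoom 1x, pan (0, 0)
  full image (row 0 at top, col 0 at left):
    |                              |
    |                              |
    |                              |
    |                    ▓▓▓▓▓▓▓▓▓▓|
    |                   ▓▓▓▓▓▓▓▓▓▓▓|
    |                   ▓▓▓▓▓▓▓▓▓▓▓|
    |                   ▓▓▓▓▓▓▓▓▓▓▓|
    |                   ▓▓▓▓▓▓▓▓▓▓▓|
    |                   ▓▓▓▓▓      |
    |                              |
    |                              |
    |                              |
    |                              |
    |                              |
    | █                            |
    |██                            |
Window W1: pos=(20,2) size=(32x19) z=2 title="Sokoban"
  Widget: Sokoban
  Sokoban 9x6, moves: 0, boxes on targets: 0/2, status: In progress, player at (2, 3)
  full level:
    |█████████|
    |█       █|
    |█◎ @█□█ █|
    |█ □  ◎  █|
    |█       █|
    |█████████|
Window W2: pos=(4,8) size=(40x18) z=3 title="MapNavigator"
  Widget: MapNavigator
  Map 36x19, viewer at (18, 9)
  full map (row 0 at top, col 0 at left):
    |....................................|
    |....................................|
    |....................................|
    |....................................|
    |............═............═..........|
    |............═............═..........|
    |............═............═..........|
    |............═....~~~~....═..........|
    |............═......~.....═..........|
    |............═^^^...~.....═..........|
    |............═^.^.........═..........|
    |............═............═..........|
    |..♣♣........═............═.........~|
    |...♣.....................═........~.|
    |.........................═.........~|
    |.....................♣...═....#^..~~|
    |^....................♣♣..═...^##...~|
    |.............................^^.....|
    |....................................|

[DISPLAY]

..═............═.......... ┃       ┃         
..═............═.......... ┃       ┃         
..═....~~~~....═.......... ┃       ┃         
..═......~.....═.......... ┃       ┃         
..═^^^..@~.....═.......... ┃       ┃         
..═^.^.........═.......... ┃       ┃         
..═............═.......... ┃━━━━━━━┛         
..═............═.........~ ┃                 
...............═........~. ┃                 
...............═.........~ ┃                 
...........♣...═....#^..~~ ┃                 
━━━━━━━━━━━━━━━━━━━━━━━━━━━┛                 
                ▓▓▓▓▓▓▓▓▓┃                   
                ▓▓▓▓▓▓▓▓▓┃                   
                ▓▓▓▓▓▓▓▓▓┃                   
                ▓▓▓▓▓▓▓▓▓┃                   
                ▓▓▓▓▓    ┃                   
                         ┃                   
━━━━━━━━━━━━━━━━━━━━━━━━━┛                   
                                             
                                             
                                             
                                             


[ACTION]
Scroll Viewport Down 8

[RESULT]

..═............═.......... ┃       ┃         
..═....~~~~....═.......... ┃       ┃         
..═......~.....═.......... ┃       ┃         
..═^^^..@~.....═.......... ┃       ┃         
..═^.^.........═.......... ┃       ┃         
..═............═.......... ┃━━━━━━━┛         
..═............═.........~ ┃                 
...............═........~. ┃                 
...............═.........~ ┃                 
...........♣...═....#^..~~ ┃                 
━━━━━━━━━━━━━━━━━━━━━━━━━━━┛                 
                ▓▓▓▓▓▓▓▓▓┃                   
                ▓▓▓▓▓▓▓▓▓┃                   
                ▓▓▓▓▓▓▓▓▓┃                   
                ▓▓▓▓▓▓▓▓▓┃                   
                ▓▓▓▓▓    ┃                   
                         ┃                   
━━━━━━━━━━━━━━━━━━━━━━━━━┛                   
                                             
                                             
                                             
                                             
                                             


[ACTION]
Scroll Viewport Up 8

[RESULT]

    ┃█◎ @█□█ █                     ┃         
━━━━━━━━━━━━━━━━━━━━━━━━━━━┓       ┃         
or                         ┃       ┃         
───────────────────────────┨       ┃         
.......................... ┃       ┃         
.......................... ┃       ┃         
..═............═.......... ┃       ┃         
..═............═.......... ┃       ┃         
..═............═.......... ┃       ┃         
..═....~~~~....═.......... ┃       ┃         
..═......~.....═.......... ┃       ┃         
..═^^^..@~.....═.......... ┃       ┃         
..═^.^.........═.......... ┃       ┃         
..═............═.......... ┃━━━━━━━┛         
..═............═.........~ ┃                 
...............═........~. ┃                 
...............═.........~ ┃                 
...........♣...═....#^..~~ ┃                 
━━━━━━━━━━━━━━━━━━━━━━━━━━━┛                 
                ▓▓▓▓▓▓▓▓▓┃                   
                ▓▓▓▓▓▓▓▓▓┃                   
                ▓▓▓▓▓▓▓▓▓┃                   
                ▓▓▓▓▓▓▓▓▓┃                   


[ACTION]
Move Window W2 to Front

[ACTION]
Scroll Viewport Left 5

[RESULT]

         ┃█◎ @█□█ █                     ┃    
━━━━━━━━━━━━━━━━━━━━━━━━━━━━━━━━┓       ┃    
vigator                         ┃       ┃    
────────────────────────────────┨       ┃    
............................... ┃       ┃    
............................... ┃       ┃    
.......═............═.......... ┃       ┃    
.......═............═.......... ┃       ┃    
.......═............═.......... ┃       ┃    
.......═....~~~~....═.......... ┃       ┃    
.......═......~.....═.......... ┃       ┃    
.......═^^^..@~.....═.......... ┃       ┃    
.......═^.^.........═.......... ┃       ┃    
.......═............═.......... ┃━━━━━━━┛    
.......═............═.........~ ┃            
....................═........~. ┃            
....................═.........~ ┃            
................♣...═....#^..~~ ┃            
━━━━━━━━━━━━━━━━━━━━━━━━━━━━━━━━┛            
 ┃                   ▓▓▓▓▓▓▓▓▓┃              
 ┃                   ▓▓▓▓▓▓▓▓▓┃              
 ┃                   ▓▓▓▓▓▓▓▓▓┃              
 ┃                   ▓▓▓▓▓▓▓▓▓┃              


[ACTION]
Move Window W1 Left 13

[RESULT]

@█□█ █                     ┃                 
━━━━━━━━━━━━━━━━━━━━━━━━━━━━━━━━┓            
vigator                         ┃            
────────────────────────────────┨            
............................... ┃            
............................... ┃            
.......═............═.......... ┃            
.......═............═.......... ┃            
.......═............═.......... ┃            
.......═....~~~~....═.......... ┃            
.......═......~.....═.......... ┃            
.......═^^^..@~.....═.......... ┃            
.......═^.^.........═.......... ┃            
.......═............═.......... ┃            
.......═............═.........~ ┃            
....................═........~. ┃            
....................═.........~ ┃            
................♣...═....#^..~~ ┃            
━━━━━━━━━━━━━━━━━━━━━━━━━━━━━━━━┛            
 ┃                   ▓▓▓▓▓▓▓▓▓┃              
 ┃                   ▓▓▓▓▓▓▓▓▓┃              
 ┃                   ▓▓▓▓▓▓▓▓▓┃              
 ┃                   ▓▓▓▓▓▓▓▓▓┃              


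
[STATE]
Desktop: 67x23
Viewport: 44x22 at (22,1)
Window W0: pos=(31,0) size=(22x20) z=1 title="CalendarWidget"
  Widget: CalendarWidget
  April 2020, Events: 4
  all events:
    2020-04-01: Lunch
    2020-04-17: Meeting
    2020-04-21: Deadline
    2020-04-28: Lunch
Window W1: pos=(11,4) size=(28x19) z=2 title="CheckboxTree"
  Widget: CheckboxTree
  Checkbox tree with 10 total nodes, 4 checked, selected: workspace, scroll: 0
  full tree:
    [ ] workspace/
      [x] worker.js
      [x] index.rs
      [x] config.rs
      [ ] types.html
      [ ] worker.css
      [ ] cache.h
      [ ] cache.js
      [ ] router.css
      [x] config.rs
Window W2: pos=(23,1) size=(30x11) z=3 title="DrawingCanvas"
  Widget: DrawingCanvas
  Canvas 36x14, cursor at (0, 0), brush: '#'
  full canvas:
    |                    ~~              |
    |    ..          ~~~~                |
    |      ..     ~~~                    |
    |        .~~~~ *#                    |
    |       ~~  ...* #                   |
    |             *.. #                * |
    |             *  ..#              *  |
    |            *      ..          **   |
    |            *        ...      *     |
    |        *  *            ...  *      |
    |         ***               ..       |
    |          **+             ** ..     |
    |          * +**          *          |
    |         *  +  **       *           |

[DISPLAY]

 ┏━━━━━━━━━━━━━━━━━━━━━━━━━━━━┓             
 ┃ DrawingCanvas              ┃             
 ┠────────────────────────────┨             
━┃+                   ~~      ┃             
r┃    ..          ~~~~        ┃             
─┃      ..     ~~~            ┃             
p┃        .~~~~ *#            ┃             
k┃       ~~  ...* #           ┃             
e┃             *.. #          ┃             
f┃             *  ..#         ┃             
e┗━━━━━━━━━━━━━━━━━━━━━━━━━━━━┛             
ker.css         ┃             ┃             
he.h            ┃             ┃             
he.js           ┃             ┃             
ter.css         ┃             ┃             
fig.rs          ┃             ┃             
                ┃             ┃             
                ┃             ┃             
                ┃━━━━━━━━━━━━━┛             
                ┃                           
                ┃                           
━━━━━━━━━━━━━━━━┛                           


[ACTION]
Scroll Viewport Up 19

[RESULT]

         ┏━━━━━━━━━━━━━━━━━━━━┓             
 ┏━━━━━━━━━━━━━━━━━━━━━━━━━━━━┓             
 ┃ DrawingCanvas              ┃             
 ┠────────────────────────────┨             
━┃+                   ~~      ┃             
r┃    ..          ~~~~        ┃             
─┃      ..     ~~~            ┃             
p┃        .~~~~ *#            ┃             
k┃       ~~  ...* #           ┃             
e┃             *.. #          ┃             
f┃             *  ..#         ┃             
e┗━━━━━━━━━━━━━━━━━━━━━━━━━━━━┛             
ker.css         ┃             ┃             
he.h            ┃             ┃             
he.js           ┃             ┃             
ter.css         ┃             ┃             
fig.rs          ┃             ┃             
                ┃             ┃             
                ┃             ┃             
                ┃━━━━━━━━━━━━━┛             
                ┃                           
                ┃                           


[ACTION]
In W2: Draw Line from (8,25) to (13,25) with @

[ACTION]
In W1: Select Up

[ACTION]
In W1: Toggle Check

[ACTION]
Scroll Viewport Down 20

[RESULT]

 ┏━━━━━━━━━━━━━━━━━━━━━━━━━━━━┓             
 ┃ DrawingCanvas              ┃             
 ┠────────────────────────────┨             
━┃+                   ~~      ┃             
r┃    ..          ~~~~        ┃             
─┃      ..     ~~~            ┃             
p┃        .~~~~ *#            ┃             
k┃       ~~  ...* #           ┃             
e┃             *.. #          ┃             
f┃             *  ..#         ┃             
e┗━━━━━━━━━━━━━━━━━━━━━━━━━━━━┛             
ker.css         ┃             ┃             
he.h            ┃             ┃             
he.js           ┃             ┃             
ter.css         ┃             ┃             
fig.rs          ┃             ┃             
                ┃             ┃             
                ┃             ┃             
                ┃━━━━━━━━━━━━━┛             
                ┃                           
                ┃                           
━━━━━━━━━━━━━━━━┛                           


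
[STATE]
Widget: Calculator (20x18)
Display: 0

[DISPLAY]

                   0
┌───┬───┬───┬───┐   
│ 7 │ 8 │ 9 │ ÷ │   
├───┼───┼───┼───┤   
│ 4 │ 5 │ 6 │ × │   
├───┼───┼───┼───┤   
│ 1 │ 2 │ 3 │ - │   
├───┼───┼───┼───┤   
│ 0 │ . │ = │ + │   
├───┼───┼───┼───┤   
│ C │ MC│ MR│ M+│   
└───┴───┴───┴───┘   
                    
                    
                    
                    
                    
                    


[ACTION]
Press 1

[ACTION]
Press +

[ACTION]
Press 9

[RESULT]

                   9
┌───┬───┬───┬───┐   
│ 7 │ 8 │ 9 │ ÷ │   
├───┼───┼───┼───┤   
│ 4 │ 5 │ 6 │ × │   
├───┼───┼───┼───┤   
│ 1 │ 2 │ 3 │ - │   
├───┼───┼───┼───┤   
│ 0 │ . │ = │ + │   
├───┼───┼───┼───┤   
│ C │ MC│ MR│ M+│   
└───┴───┴───┴───┘   
                    
                    
                    
                    
                    
                    


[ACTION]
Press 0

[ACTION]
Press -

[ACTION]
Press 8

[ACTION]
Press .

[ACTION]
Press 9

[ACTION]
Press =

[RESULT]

                82.1
┌───┬───┬───┬───┐   
│ 7 │ 8 │ 9 │ ÷ │   
├───┼───┼───┼───┤   
│ 4 │ 5 │ 6 │ × │   
├───┼───┼───┼───┤   
│ 1 │ 2 │ 3 │ - │   
├───┼───┼───┼───┤   
│ 0 │ . │ = │ + │   
├───┼───┼───┼───┤   
│ C │ MC│ MR│ M+│   
└───┴───┴───┴───┘   
                    
                    
                    
                    
                    
                    


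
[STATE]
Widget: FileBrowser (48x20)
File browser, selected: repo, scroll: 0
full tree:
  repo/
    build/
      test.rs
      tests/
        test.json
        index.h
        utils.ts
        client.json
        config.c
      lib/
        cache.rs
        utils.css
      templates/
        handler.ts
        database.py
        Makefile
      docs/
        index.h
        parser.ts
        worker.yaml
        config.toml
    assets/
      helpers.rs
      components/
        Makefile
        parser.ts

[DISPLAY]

> [-] repo/                                     
    [+] build/                                  
    [+] assets/                                 
                                                
                                                
                                                
                                                
                                                
                                                
                                                
                                                
                                                
                                                
                                                
                                                
                                                
                                                
                                                
                                                
                                                


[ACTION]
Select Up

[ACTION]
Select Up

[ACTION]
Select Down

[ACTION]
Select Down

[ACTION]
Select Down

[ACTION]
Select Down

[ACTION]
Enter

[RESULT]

  [-] repo/                                     
    [+] build/                                  
  > [-] assets/                                 
      helpers.rs                                
      [+] components/                           
                                                
                                                
                                                
                                                
                                                
                                                
                                                
                                                
                                                
                                                
                                                
                                                
                                                
                                                
                                                
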